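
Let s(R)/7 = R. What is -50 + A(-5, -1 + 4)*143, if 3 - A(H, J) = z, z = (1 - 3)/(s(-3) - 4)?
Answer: 9189/25 ≈ 367.56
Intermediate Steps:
s(R) = 7*R
z = 2/25 (z = (1 - 3)/(7*(-3) - 4) = -2/(-21 - 4) = -2/(-25) = -2*(-1/25) = 2/25 ≈ 0.080000)
A(H, J) = 73/25 (A(H, J) = 3 - 1*2/25 = 3 - 2/25 = 73/25)
-50 + A(-5, -1 + 4)*143 = -50 + (73/25)*143 = -50 + 10439/25 = 9189/25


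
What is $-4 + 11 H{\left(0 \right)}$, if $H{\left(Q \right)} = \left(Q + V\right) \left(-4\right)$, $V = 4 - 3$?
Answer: $-48$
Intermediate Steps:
$V = 1$ ($V = 4 - 3 = 1$)
$H{\left(Q \right)} = -4 - 4 Q$ ($H{\left(Q \right)} = \left(Q + 1\right) \left(-4\right) = \left(1 + Q\right) \left(-4\right) = -4 - 4 Q$)
$-4 + 11 H{\left(0 \right)} = -4 + 11 \left(-4 - 0\right) = -4 + 11 \left(-4 + 0\right) = -4 + 11 \left(-4\right) = -4 - 44 = -48$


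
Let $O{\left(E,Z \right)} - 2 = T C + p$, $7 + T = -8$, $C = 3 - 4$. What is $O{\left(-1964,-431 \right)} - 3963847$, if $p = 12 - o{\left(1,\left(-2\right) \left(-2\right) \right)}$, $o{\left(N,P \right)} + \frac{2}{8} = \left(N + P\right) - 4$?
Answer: $- \frac{15855275}{4} \approx -3.9638 \cdot 10^{6}$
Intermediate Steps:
$C = -1$
$T = -15$ ($T = -7 - 8 = -15$)
$o{\left(N,P \right)} = - \frac{17}{4} + N + P$ ($o{\left(N,P \right)} = - \frac{1}{4} - \left(4 - N - P\right) = - \frac{1}{4} + \left(-4 + N + P\right) = - \frac{17}{4} + N + P$)
$p = \frac{45}{4}$ ($p = 12 - \left(- \frac{17}{4} + 1 - -4\right) = 12 - \left(- \frac{17}{4} + 1 + 4\right) = 12 - \frac{3}{4} = \frac{45}{4} \approx 11.25$)
$O{\left(E,Z \right)} = \frac{113}{4}$ ($O{\left(E,Z \right)} = 2 + \left(\left(-15\right) \left(-1\right) + \frac{45}{4}\right) = 2 + \left(15 + \frac{45}{4}\right) = 2 + \frac{105}{4} = \frac{113}{4}$)
$O{\left(-1964,-431 \right)} - 3963847 = \frac{113}{4} - 3963847 = - \frac{15855275}{4}$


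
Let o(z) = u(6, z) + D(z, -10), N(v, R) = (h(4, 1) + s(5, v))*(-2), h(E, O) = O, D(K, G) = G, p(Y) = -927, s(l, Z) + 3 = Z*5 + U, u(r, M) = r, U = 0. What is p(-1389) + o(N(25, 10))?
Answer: -931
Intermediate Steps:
s(l, Z) = -3 + 5*Z (s(l, Z) = -3 + (Z*5 + 0) = -3 + (5*Z + 0) = -3 + 5*Z)
N(v, R) = 4 - 10*v (N(v, R) = (1 + (-3 + 5*v))*(-2) = (-2 + 5*v)*(-2) = 4 - 10*v)
o(z) = -4 (o(z) = 6 - 10 = -4)
p(-1389) + o(N(25, 10)) = -927 - 4 = -931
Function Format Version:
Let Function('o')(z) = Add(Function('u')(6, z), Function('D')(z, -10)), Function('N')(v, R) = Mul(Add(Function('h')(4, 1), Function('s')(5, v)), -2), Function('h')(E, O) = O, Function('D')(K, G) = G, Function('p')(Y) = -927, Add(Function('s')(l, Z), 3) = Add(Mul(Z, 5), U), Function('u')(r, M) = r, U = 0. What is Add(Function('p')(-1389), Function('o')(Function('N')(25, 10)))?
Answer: -931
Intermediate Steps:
Function('s')(l, Z) = Add(-3, Mul(5, Z)) (Function('s')(l, Z) = Add(-3, Add(Mul(Z, 5), 0)) = Add(-3, Add(Mul(5, Z), 0)) = Add(-3, Mul(5, Z)))
Function('N')(v, R) = Add(4, Mul(-10, v)) (Function('N')(v, R) = Mul(Add(1, Add(-3, Mul(5, v))), -2) = Mul(Add(-2, Mul(5, v)), -2) = Add(4, Mul(-10, v)))
Function('o')(z) = -4 (Function('o')(z) = Add(6, -10) = -4)
Add(Function('p')(-1389), Function('o')(Function('N')(25, 10))) = Add(-927, -4) = -931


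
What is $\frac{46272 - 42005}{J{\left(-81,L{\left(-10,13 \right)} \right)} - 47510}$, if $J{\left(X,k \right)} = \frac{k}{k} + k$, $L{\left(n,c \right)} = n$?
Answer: $- \frac{4267}{47519} \approx -0.089796$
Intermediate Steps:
$J{\left(X,k \right)} = 1 + k$
$\frac{46272 - 42005}{J{\left(-81,L{\left(-10,13 \right)} \right)} - 47510} = \frac{46272 - 42005}{\left(1 - 10\right) - 47510} = \frac{4267}{-9 - 47510} = \frac{4267}{-47519} = 4267 \left(- \frac{1}{47519}\right) = - \frac{4267}{47519}$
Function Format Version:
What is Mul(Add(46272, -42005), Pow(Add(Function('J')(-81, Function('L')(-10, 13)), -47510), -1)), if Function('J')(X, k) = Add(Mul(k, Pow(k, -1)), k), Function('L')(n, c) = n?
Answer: Rational(-4267, 47519) ≈ -0.089796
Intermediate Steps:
Function('J')(X, k) = Add(1, k)
Mul(Add(46272, -42005), Pow(Add(Function('J')(-81, Function('L')(-10, 13)), -47510), -1)) = Mul(Add(46272, -42005), Pow(Add(Add(1, -10), -47510), -1)) = Mul(4267, Pow(Add(-9, -47510), -1)) = Mul(4267, Pow(-47519, -1)) = Mul(4267, Rational(-1, 47519)) = Rational(-4267, 47519)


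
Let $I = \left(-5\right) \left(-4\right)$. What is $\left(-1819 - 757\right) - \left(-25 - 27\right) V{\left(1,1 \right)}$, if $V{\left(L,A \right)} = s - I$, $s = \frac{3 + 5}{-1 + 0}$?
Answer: $-4032$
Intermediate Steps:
$s = -8$ ($s = \frac{8}{-1} = 8 \left(-1\right) = -8$)
$I = 20$
$V{\left(L,A \right)} = -28$ ($V{\left(L,A \right)} = -8 - 20 = -28$)
$\left(-1819 - 757\right) - \left(-25 - 27\right) V{\left(1,1 \right)} = \left(-1819 - 757\right) - \left(-25 - 27\right) \left(-28\right) = -2576 - \left(-52\right) \left(-28\right) = -2576 - 1456 = -4032$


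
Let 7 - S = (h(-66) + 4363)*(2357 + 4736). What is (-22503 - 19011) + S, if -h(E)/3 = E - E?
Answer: -30988266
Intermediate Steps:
h(E) = 0 (h(E) = -3*(E - E) = -3*0 = 0)
S = -30946752 (S = 7 - (0 + 4363)*(2357 + 4736) = 7 - 4363*7093 = 7 - 1*30946759 = 7 - 30946759 = -30946752)
(-22503 - 19011) + S = (-22503 - 19011) - 30946752 = -41514 - 30946752 = -30988266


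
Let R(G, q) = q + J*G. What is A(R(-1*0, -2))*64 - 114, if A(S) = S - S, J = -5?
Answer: -114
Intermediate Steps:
R(G, q) = q - 5*G
A(S) = 0
A(R(-1*0, -2))*64 - 114 = 0*64 - 114 = 0 - 114 = -114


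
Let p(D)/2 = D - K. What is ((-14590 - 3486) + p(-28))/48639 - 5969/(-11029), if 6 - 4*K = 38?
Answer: 90524827/536439531 ≈ 0.16875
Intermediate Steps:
K = -8 (K = 3/2 - ¼*38 = 3/2 - 19/2 = -8)
p(D) = 16 + 2*D (p(D) = 2*(D - 1*(-8)) = 2*(D + 8) = 2*(8 + D) = 16 + 2*D)
((-14590 - 3486) + p(-28))/48639 - 5969/(-11029) = ((-14590 - 3486) + (16 + 2*(-28)))/48639 - 5969/(-11029) = (-18076 + (16 - 56))*(1/48639) - 5969*(-1/11029) = (-18076 - 40)*(1/48639) + 5969/11029 = -18116*1/48639 + 5969/11029 = -18116/48639 + 5969/11029 = 90524827/536439531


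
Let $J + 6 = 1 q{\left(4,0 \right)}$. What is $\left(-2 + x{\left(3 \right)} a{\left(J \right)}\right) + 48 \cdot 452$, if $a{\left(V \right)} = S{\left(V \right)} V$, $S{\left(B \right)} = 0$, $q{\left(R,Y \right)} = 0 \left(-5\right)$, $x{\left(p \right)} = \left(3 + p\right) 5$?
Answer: $21694$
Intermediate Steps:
$x{\left(p \right)} = 15 + 5 p$
$q{\left(R,Y \right)} = 0$
$J = -6$ ($J = -6 + 1 \cdot 0 = -6 + 0 = -6$)
$a{\left(V \right)} = 0$ ($a{\left(V \right)} = 0 V = 0$)
$\left(-2 + x{\left(3 \right)} a{\left(J \right)}\right) + 48 \cdot 452 = \left(-2 + \left(15 + 5 \cdot 3\right) 0\right) + 48 \cdot 452 = \left(-2 + \left(15 + 15\right) 0\right) + 21696 = \left(-2 + 30 \cdot 0\right) + 21696 = \left(-2 + 0\right) + 21696 = -2 + 21696 = 21694$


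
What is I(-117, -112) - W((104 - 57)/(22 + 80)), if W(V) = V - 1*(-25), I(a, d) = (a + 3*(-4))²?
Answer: 1694785/102 ≈ 16616.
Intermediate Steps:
I(a, d) = (-12 + a)² (I(a, d) = (a - 12)² = (-12 + a)²)
W(V) = 25 + V (W(V) = V + 25 = 25 + V)
I(-117, -112) - W((104 - 57)/(22 + 80)) = (-12 - 117)² - (25 + (104 - 57)/(22 + 80)) = (-129)² - (25 + 47/102) = 16641 - (25 + 47*(1/102)) = 16641 - (25 + 47/102) = 16641 - 1*2597/102 = 16641 - 2597/102 = 1694785/102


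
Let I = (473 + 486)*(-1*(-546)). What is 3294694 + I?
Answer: 3818308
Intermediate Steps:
I = 523614 (I = 959*546 = 523614)
3294694 + I = 3294694 + 523614 = 3818308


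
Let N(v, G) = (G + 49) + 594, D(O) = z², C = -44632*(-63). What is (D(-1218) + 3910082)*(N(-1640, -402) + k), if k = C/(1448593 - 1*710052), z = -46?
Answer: 707326169103006/738541 ≈ 9.5773e+8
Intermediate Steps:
C = 2811816
k = 2811816/738541 (k = 2811816/(1448593 - 1*710052) = 2811816/(1448593 - 710052) = 2811816/738541 ≈ 3.8073)
D(O) = 2116 (D(O) = (-46)² = 2116)
N(v, G) = 643 + G (N(v, G) = (49 + G) + 594 = 643 + G)
(D(-1218) + 3910082)*(N(-1640, -402) + k) = (2116 + 3910082)*((643 - 402) + 2811816/738541) = 3912198*(241 + 2811816/738541) = 3912198*(180800197/738541) = 707326169103006/738541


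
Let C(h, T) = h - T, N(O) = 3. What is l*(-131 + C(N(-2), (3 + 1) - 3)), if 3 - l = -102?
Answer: -13545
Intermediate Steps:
l = 105 (l = 3 - 1*(-102) = 3 + 102 = 105)
l*(-131 + C(N(-2), (3 + 1) - 3)) = 105*(-131 + (3 - ((3 + 1) - 3))) = 105*(-131 + (3 - (4 - 3))) = 105*(-131 + (3 - 1*1)) = 105*(-131 + (3 - 1)) = 105*(-131 + 2) = 105*(-129) = -13545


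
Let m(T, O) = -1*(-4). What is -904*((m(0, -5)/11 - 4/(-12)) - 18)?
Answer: 516184/33 ≈ 15642.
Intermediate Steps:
m(T, O) = 4
-904*((m(0, -5)/11 - 4/(-12)) - 18) = -904*((4/11 - 4/(-12)) - 18) = -904*((4*(1/11) - 4*(-1/12)) - 18) = -904*((4/11 + 1/3) - 18) = -904*(23/33 - 18) = -904*(-571/33) = 516184/33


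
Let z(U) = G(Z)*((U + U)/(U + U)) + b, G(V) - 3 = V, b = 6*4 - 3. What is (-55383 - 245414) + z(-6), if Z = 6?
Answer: -300767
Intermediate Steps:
b = 21 (b = 24 - 3 = 21)
G(V) = 3 + V
z(U) = 30 (z(U) = (3 + 6)*((U + U)/(U + U)) + 21 = 9*((2*U)/((2*U))) + 21 = 9*((2*U)*(1/(2*U))) + 21 = 9*1 + 21 = 9 + 21 = 30)
(-55383 - 245414) + z(-6) = (-55383 - 245414) + 30 = -300797 + 30 = -300767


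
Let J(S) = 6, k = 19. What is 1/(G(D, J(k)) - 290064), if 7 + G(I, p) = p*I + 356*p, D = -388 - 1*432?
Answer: -1/292855 ≈ -3.4147e-6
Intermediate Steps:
D = -820 (D = -388 - 432 = -820)
G(I, p) = -7 + 356*p + I*p (G(I, p) = -7 + (p*I + 356*p) = -7 + (I*p + 356*p) = -7 + (356*p + I*p) = -7 + 356*p + I*p)
1/(G(D, J(k)) - 290064) = 1/((-7 + 356*6 - 820*6) - 290064) = 1/((-7 + 2136 - 4920) - 290064) = 1/(-2791 - 290064) = 1/(-292855) = -1/292855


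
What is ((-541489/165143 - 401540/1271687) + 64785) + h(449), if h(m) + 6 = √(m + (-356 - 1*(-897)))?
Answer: 13603496234043576/210010206241 + 3*√110 ≈ 64807.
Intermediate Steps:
h(m) = -6 + √(541 + m) (h(m) = -6 + √(m + (-356 - 1*(-897))) = -6 + √(m + (-356 + 897)) = -6 + √(m + 541) = -6 + √(541 + m))
((-541489/165143 - 401540/1271687) + 64785) + h(449) = ((-541489/165143 - 401540/1271687) + 64785) + (-6 + √(541 + 449)) = ((-541489*1/165143 - 401540*1/1271687) + 64785) + (-6 + √990) = ((-541489/165143 - 401540/1271687) + 64785) + (-6 + 3*√110) = (-754916042163/210010206241 + 64785) + (-6 + 3*√110) = 13604756295281022/210010206241 + (-6 + 3*√110) = 13603496234043576/210010206241 + 3*√110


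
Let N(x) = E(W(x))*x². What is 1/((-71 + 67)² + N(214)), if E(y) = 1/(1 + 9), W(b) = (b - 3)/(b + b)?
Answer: 5/22978 ≈ 0.00021760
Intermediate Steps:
W(b) = (-3 + b)/(2*b) (W(b) = (-3 + b)/((2*b)) = (-3 + b)*(1/(2*b)) = (-3 + b)/(2*b))
E(y) = ⅒ (E(y) = 1/10 = ⅒)
N(x) = x²/10
1/((-71 + 67)² + N(214)) = 1/((-71 + 67)² + (⅒)*214²) = 1/((-4)² + (⅒)*45796) = 1/(16 + 22898/5) = 1/(22978/5) = 5/22978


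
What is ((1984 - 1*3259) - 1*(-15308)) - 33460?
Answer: -19427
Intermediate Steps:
((1984 - 1*3259) - 1*(-15308)) - 33460 = ((1984 - 3259) + 15308) - 33460 = (-1275 + 15308) - 33460 = 14033 - 33460 = -19427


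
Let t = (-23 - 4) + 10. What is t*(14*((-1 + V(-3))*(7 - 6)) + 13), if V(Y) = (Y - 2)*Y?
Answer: -3553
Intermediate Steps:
V(Y) = Y*(-2 + Y) (V(Y) = (-2 + Y)*Y = Y*(-2 + Y))
t = -17 (t = -27 + 10 = -17)
t*(14*((-1 + V(-3))*(7 - 6)) + 13) = -17*(14*((-1 - 3*(-2 - 3))*(7 - 6)) + 13) = -17*(14*((-1 - 3*(-5))*1) + 13) = -17*(14*((-1 + 15)*1) + 13) = -17*(14*(14*1) + 13) = -17*(14*14 + 13) = -17*(196 + 13) = -17*209 = -3553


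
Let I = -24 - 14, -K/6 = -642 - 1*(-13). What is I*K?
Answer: -143412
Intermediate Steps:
K = 3774 (K = -6*(-642 - 1*(-13)) = -6*(-642 + 13) = -6*(-629) = 3774)
I = -38
I*K = -38*3774 = -143412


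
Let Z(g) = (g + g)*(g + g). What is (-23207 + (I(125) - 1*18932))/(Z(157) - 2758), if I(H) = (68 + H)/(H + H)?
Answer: -3511519/7986500 ≈ -0.43968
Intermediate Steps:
I(H) = (68 + H)/(2*H) (I(H) = (68 + H)/((2*H)) = (68 + H)*(1/(2*H)) = (68 + H)/(2*H))
Z(g) = 4*g² (Z(g) = (2*g)*(2*g) = 4*g²)
(-23207 + (I(125) - 1*18932))/(Z(157) - 2758) = (-23207 + ((½)*(68 + 125)/125 - 1*18932))/(4*157² - 2758) = (-23207 + ((½)*(1/125)*193 - 18932))/(4*24649 - 2758) = (-23207 + (193/250 - 18932))/(98596 - 2758) = (-23207 - 4732807/250)/95838 = -10534557/250*1/95838 = -3511519/7986500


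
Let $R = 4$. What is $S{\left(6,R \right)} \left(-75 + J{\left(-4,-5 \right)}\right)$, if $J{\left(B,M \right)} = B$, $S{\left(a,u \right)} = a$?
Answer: $-474$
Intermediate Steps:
$S{\left(6,R \right)} \left(-75 + J{\left(-4,-5 \right)}\right) = 6 \left(-75 - 4\right) = 6 \left(-79\right) = -474$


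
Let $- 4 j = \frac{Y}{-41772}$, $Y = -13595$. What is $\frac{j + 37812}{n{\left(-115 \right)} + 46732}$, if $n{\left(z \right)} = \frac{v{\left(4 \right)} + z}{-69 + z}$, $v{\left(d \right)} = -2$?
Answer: $\frac{145312110803}{179594641230} \approx 0.80911$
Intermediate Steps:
$j = - \frac{13595}{167088}$ ($j = - \frac{\left(-13595\right) \frac{1}{-41772}}{4} = - \frac{\left(-13595\right) \left(- \frac{1}{41772}\right)}{4} = \left(- \frac{1}{4}\right) \frac{13595}{41772} = - \frac{13595}{167088} \approx -0.081364$)
$n{\left(z \right)} = \frac{-2 + z}{-69 + z}$
$\frac{j + 37812}{n{\left(-115 \right)} + 46732} = \frac{- \frac{13595}{167088} + 37812}{\frac{-2 - 115}{-69 - 115} + 46732} = \frac{6317917861}{167088 \left(\frac{1}{-184} \left(-117\right) + 46732\right)} = \frac{6317917861}{167088 \left(\left(- \frac{1}{184}\right) \left(-117\right) + 46732\right)} = \frac{6317917861}{167088 \left(\frac{117}{184} + 46732\right)} = \frac{6317917861}{167088 \cdot \frac{8598805}{184}} = \frac{6317917861}{167088} \cdot \frac{184}{8598805} = \frac{145312110803}{179594641230}$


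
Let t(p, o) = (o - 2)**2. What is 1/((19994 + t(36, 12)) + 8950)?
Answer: 1/29044 ≈ 3.4431e-5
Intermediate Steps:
t(p, o) = (-2 + o)**2
1/((19994 + t(36, 12)) + 8950) = 1/((19994 + (-2 + 12)**2) + 8950) = 1/((19994 + 10**2) + 8950) = 1/((19994 + 100) + 8950) = 1/(20094 + 8950) = 1/29044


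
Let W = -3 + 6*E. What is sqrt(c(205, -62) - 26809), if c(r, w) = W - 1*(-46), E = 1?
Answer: 2*I*sqrt(6690) ≈ 163.58*I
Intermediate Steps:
W = 3 (W = -3 + 6*1 = -3 + 6 = 3)
c(r, w) = 49 (c(r, w) = 3 - 1*(-46) = 3 + 46 = 49)
sqrt(c(205, -62) - 26809) = sqrt(49 - 26809) = sqrt(-26760) = 2*I*sqrt(6690)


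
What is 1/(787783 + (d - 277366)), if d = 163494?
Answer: 1/673911 ≈ 1.4839e-6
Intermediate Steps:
1/(787783 + (d - 277366)) = 1/(787783 + (163494 - 277366)) = 1/(787783 - 113872) = 1/673911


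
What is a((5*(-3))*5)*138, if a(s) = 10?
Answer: 1380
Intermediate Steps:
a((5*(-3))*5)*138 = 10*138 = 1380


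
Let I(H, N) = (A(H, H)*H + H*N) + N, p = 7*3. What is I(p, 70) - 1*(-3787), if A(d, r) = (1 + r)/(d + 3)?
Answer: 21385/4 ≈ 5346.3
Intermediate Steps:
p = 21
A(d, r) = (1 + r)/(3 + d)
I(H, N) = N + H*N + H*(1 + H)/(3 + H) (I(H, N) = (((1 + H)/(3 + H))*H + H*N) + N = (H*(1 + H)/(3 + H) + H*N) + N = (H*N + H*(1 + H)/(3 + H)) + N = N + H*N + H*(1 + H)/(3 + H))
I(p, 70) - 1*(-3787) = (1 + 21)*(21 + 70*(3 + 21))/(3 + 21) - 1*(-3787) = 22*(21 + 70*24)/24 + 3787 = (1/24)*22*(21 + 1680) + 3787 = (1/24)*22*1701 + 3787 = 6237/4 + 3787 = 21385/4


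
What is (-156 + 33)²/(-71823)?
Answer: -5043/23941 ≈ -0.21064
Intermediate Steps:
(-156 + 33)²/(-71823) = (-123)²*(-1/71823) = 15129*(-1/71823) = -5043/23941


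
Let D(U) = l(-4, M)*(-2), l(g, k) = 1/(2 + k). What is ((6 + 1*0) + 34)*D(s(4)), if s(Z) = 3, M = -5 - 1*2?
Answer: 16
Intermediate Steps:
M = -7 (M = -5 - 2 = -7)
D(U) = ⅖ (D(U) = -2/(2 - 7) = -2/(-5) = -⅕*(-2) = ⅖)
((6 + 1*0) + 34)*D(s(4)) = ((6 + 1*0) + 34)*(⅖) = ((6 + 0) + 34)*(⅖) = (6 + 34)*(⅖) = 40*(⅖) = 16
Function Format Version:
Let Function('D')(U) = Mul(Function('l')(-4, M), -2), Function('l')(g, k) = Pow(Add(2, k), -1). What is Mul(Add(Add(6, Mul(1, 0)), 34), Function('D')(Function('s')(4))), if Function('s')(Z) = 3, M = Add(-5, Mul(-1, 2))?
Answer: 16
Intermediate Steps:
M = -7 (M = Add(-5, -2) = -7)
Function('D')(U) = Rational(2, 5) (Function('D')(U) = Mul(Pow(Add(2, -7), -1), -2) = Mul(Pow(-5, -1), -2) = Mul(Rational(-1, 5), -2) = Rational(2, 5))
Mul(Add(Add(6, Mul(1, 0)), 34), Function('D')(Function('s')(4))) = Mul(Add(Add(6, Mul(1, 0)), 34), Rational(2, 5)) = Mul(Add(Add(6, 0), 34), Rational(2, 5)) = Mul(Add(6, 34), Rational(2, 5)) = Mul(40, Rational(2, 5)) = 16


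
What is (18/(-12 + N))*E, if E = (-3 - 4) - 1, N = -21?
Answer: 48/11 ≈ 4.3636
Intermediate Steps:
E = -8 (E = -7 - 1 = -8)
(18/(-12 + N))*E = (18/(-12 - 21))*(-8) = (18/(-33))*(-8) = (18*(-1/33))*(-8) = -6/11*(-8) = 48/11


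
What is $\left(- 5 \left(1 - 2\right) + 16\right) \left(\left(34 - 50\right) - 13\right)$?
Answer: $-609$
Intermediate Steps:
$\left(- 5 \left(1 - 2\right) + 16\right) \left(\left(34 - 50\right) - 13\right) = \left(\left(-5\right) \left(-1\right) + 16\right) \left(-16 - 13\right) = \left(5 + 16\right) \left(-29\right) = 21 \left(-29\right) = -609$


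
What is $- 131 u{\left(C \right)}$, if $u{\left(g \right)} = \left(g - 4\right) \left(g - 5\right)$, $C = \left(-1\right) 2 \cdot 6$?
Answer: $-35632$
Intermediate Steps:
$C = -12$ ($C = \left(-2\right) 6 = -12$)
$u{\left(g \right)} = \left(-5 + g\right) \left(-4 + g\right)$ ($u{\left(g \right)} = \left(-4 + g\right) \left(-5 + g\right) = \left(-5 + g\right) \left(-4 + g\right)$)
$- 131 u{\left(C \right)} = - 131 \left(20 + \left(-12\right)^{2} - -108\right) = - 131 \left(20 + 144 + 108\right) = \left(-131\right) 272 = -35632$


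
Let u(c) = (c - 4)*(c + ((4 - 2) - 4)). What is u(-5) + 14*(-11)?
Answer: -91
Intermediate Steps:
u(c) = (-4 + c)*(-2 + c) (u(c) = (-4 + c)*(c + (2 - 4)) = (-4 + c)*(c - 2) = (-4 + c)*(-2 + c))
u(-5) + 14*(-11) = (8 + (-5)**2 - 6*(-5)) + 14*(-11) = (8 + 25 + 30) - 154 = 63 - 154 = -91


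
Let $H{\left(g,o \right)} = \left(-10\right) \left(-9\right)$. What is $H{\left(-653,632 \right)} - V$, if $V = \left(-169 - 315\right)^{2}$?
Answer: $-234166$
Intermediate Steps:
$V = 234256$ ($V = \left(-484\right)^{2} = 234256$)
$H{\left(g,o \right)} = 90$
$H{\left(-653,632 \right)} - V = 90 - 234256 = -234166$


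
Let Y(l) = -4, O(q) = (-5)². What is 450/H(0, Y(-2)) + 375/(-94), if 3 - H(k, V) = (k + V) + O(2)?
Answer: -2725/94 ≈ -28.989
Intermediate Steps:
O(q) = 25
H(k, V) = -22 - V - k (H(k, V) = 3 - ((k + V) + 25) = 3 - ((V + k) + 25) = 3 - (25 + V + k) = 3 + (-25 - V - k) = -22 - V - k)
450/H(0, Y(-2)) + 375/(-94) = 450/(-22 - 1*(-4) - 1*0) + 375/(-94) = 450/(-22 + 4 + 0) + 375*(-1/94) = 450/(-18) - 375/94 = 450*(-1/18) - 375/94 = -25 - 375/94 = -2725/94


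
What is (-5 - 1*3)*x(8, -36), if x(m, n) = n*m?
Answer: 2304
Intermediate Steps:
x(m, n) = m*n
(-5 - 1*3)*x(8, -36) = (-5 - 1*3)*(8*(-36)) = (-5 - 3)*(-288) = -8*(-288) = 2304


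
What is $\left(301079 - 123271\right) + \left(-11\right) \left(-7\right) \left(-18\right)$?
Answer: $176422$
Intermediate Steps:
$\left(301079 - 123271\right) + \left(-11\right) \left(-7\right) \left(-18\right) = 177808 + 77 \left(-18\right) = 177808 - 1386 = 176422$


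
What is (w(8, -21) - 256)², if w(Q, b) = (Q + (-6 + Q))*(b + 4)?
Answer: 181476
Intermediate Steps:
w(Q, b) = (-6 + 2*Q)*(4 + b)
(w(8, -21) - 256)² = ((-24 - 6*(-21) + 8*8 + 2*8*(-21)) - 256)² = ((-24 + 126 + 64 - 336) - 256)² = (-170 - 256)² = (-426)² = 181476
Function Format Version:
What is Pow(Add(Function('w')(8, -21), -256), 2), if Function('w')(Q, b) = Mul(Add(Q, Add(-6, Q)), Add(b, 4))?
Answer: 181476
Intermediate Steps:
Function('w')(Q, b) = Mul(Add(-6, Mul(2, Q)), Add(4, b))
Pow(Add(Function('w')(8, -21), -256), 2) = Pow(Add(Add(-24, Mul(-6, -21), Mul(8, 8), Mul(2, 8, -21)), -256), 2) = Pow(Add(Add(-24, 126, 64, -336), -256), 2) = Pow(Add(-170, -256), 2) = Pow(-426, 2) = 181476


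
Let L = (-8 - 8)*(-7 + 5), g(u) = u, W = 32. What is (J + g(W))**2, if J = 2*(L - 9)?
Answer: 6084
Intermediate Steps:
L = 32 (L = -16*(-2) = 32)
J = 46 (J = 2*(32 - 9) = 2*23 = 46)
(J + g(W))**2 = (46 + 32)**2 = 78**2 = 6084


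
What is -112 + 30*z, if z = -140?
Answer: -4312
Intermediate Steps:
-112 + 30*z = -112 + 30*(-140) = -112 - 4200 = -4312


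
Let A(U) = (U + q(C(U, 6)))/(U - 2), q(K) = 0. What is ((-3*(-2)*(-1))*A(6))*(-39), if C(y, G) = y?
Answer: 351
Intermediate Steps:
A(U) = U/(-2 + U) (A(U) = (U + 0)/(U - 2) = U/(-2 + U))
((-3*(-2)*(-1))*A(6))*(-39) = ((-3*(-2)*(-1))*(6/(-2 + 6)))*(-39) = ((6*(-1))*(6/4))*(-39) = -36/4*(-39) = -6*3/2*(-39) = -9*(-39) = 351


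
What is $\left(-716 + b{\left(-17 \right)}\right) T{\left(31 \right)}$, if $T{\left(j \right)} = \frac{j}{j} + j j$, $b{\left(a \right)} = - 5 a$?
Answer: $-607022$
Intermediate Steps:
$T{\left(j \right)} = 1 + j^{2}$
$\left(-716 + b{\left(-17 \right)}\right) T{\left(31 \right)} = \left(-716 - -85\right) \left(1 + 31^{2}\right) = \left(-716 + 85\right) \left(1 + 961\right) = \left(-631\right) 962 = -607022$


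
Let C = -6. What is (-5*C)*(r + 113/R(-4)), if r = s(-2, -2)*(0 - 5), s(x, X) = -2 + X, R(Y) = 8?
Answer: 4095/4 ≈ 1023.8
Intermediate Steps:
r = 20 (r = (-2 - 2)*(0 - 5) = -4*(-5) = 20)
(-5*C)*(r + 113/R(-4)) = (-5*(-6))*(20 + 113/8) = 30*(20 + 113*(⅛)) = 30*(20 + 113/8) = 30*(273/8) = 4095/4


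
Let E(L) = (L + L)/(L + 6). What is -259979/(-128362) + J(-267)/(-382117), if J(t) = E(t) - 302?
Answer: 8646138146993/4267289304798 ≈ 2.0261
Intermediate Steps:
E(L) = 2*L/(6 + L) (E(L) = (2*L)/(6 + L) = 2*L/(6 + L))
J(t) = -302 + 2*t/(6 + t) (J(t) = 2*t/(6 + t) - 302 = -302 + 2*t/(6 + t))
-259979/(-128362) + J(-267)/(-382117) = -259979/(-128362) + (12*(-151 - 25*(-267))/(6 - 267))/(-382117) = -259979*(-1/128362) + (12*(-151 + 6675)/(-261))*(-1/382117) = 259979/128362 + (12*(-1/261)*6524)*(-1/382117) = 259979/128362 - 26096/87*(-1/382117) = 259979/128362 + 26096/33244179 = 8646138146993/4267289304798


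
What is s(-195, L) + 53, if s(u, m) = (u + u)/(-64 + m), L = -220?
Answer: 7721/142 ≈ 54.373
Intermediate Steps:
s(u, m) = 2*u/(-64 + m) (s(u, m) = (2*u)/(-64 + m) = 2*u/(-64 + m))
s(-195, L) + 53 = 2*(-195)/(-64 - 220) + 53 = 2*(-195)/(-284) + 53 = 2*(-195)*(-1/284) + 53 = 195/142 + 53 = 7721/142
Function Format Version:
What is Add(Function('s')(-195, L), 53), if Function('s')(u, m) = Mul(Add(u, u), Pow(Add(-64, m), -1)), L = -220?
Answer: Rational(7721, 142) ≈ 54.373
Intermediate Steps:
Function('s')(u, m) = Mul(2, u, Pow(Add(-64, m), -1)) (Function('s')(u, m) = Mul(Mul(2, u), Pow(Add(-64, m), -1)) = Mul(2, u, Pow(Add(-64, m), -1)))
Add(Function('s')(-195, L), 53) = Add(Mul(2, -195, Pow(Add(-64, -220), -1)), 53) = Add(Mul(2, -195, Pow(-284, -1)), 53) = Add(Mul(2, -195, Rational(-1, 284)), 53) = Add(Rational(195, 142), 53) = Rational(7721, 142)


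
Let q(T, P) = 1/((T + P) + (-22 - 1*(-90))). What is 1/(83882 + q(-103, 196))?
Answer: 161/13505003 ≈ 1.1922e-5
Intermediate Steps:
q(T, P) = 1/(68 + P + T) (q(T, P) = 1/((P + T) + (-22 + 90)) = 1/((P + T) + 68) = 1/(68 + P + T))
1/(83882 + q(-103, 196)) = 1/(83882 + 1/(68 + 196 - 103)) = 1/(83882 + 1/161) = 1/(13505003/161) = 161/13505003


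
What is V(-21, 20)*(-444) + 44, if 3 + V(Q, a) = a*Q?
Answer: 187856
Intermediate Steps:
V(Q, a) = -3 + Q*a (V(Q, a) = -3 + a*Q = -3 + Q*a)
V(-21, 20)*(-444) + 44 = (-3 - 21*20)*(-444) + 44 = (-3 - 420)*(-444) + 44 = -423*(-444) + 44 = 187812 + 44 = 187856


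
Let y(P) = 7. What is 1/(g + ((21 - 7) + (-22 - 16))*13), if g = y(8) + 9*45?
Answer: 1/100 ≈ 0.010000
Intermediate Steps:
g = 412 (g = 7 + 9*45 = 7 + 405 = 412)
1/(g + ((21 - 7) + (-22 - 16))*13) = 1/(412 + ((21 - 7) + (-22 - 16))*13) = 1/(412 + (14 - 38)*13) = 1/(412 - 24*13) = 1/(412 - 312) = 1/100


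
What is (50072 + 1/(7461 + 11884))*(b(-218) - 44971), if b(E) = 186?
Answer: -163700640129/73 ≈ -2.2425e+9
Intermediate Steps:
(50072 + 1/(7461 + 11884))*(b(-218) - 44971) = (50072 + 1/(7461 + 11884))*(186 - 44971) = (50072 + 1/19345)*(-44785) = (968642841/19345)*(-44785) = -163700640129/73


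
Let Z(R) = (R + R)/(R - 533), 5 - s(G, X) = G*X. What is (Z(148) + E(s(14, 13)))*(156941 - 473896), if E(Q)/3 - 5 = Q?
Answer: 12612019796/77 ≈ 1.6379e+8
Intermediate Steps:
s(G, X) = 5 - G*X
Z(R) = 2*R/(-533 + R) (Z(R) = (2*R)/(-533 + R) = 2*R/(-533 + R))
E(Q) = 15 + 3*Q
(Z(148) + E(s(14, 13)))*(156941 - 473896) = (2*148/(-533 + 148) + (15 + 3*(5 - 1*14*13)))*(156941 - 473896) = (2*148/(-385) + (15 + 3*(5 - 182)))*(-316955) = (2*148*(-1/385) + (15 + 3*(-177)))*(-316955) = (-296/385 + (15 - 531))*(-316955) = (-296/385 - 516)*(-316955) = -198956/385*(-316955) = 12612019796/77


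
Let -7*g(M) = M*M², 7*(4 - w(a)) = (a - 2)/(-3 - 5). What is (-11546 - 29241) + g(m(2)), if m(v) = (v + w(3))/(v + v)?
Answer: -3208994979569/78675968 ≈ -40788.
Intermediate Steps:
w(a) = 111/28 + a/56 (w(a) = 4 - (a - 2)/(7*(-3 - 5)) = 4 - (-2 + a)/(7*(-8)) = 4 - (-2 + a)*(-1)/(7*8) = 4 - (¼ - a/8)/7 = 4 + (-1/28 + a/56) = 111/28 + a/56)
m(v) = (225/56 + v)/(2*v) (m(v) = (v + (111/28 + (1/56)*3))/(v + v) = (v + (111/28 + 3/56))/((2*v)) = (v + 225/56)*(1/(2*v)) = (225/56 + v)*(1/(2*v)) = (225/56 + v)/(2*v))
g(M) = -M³/7 (g(M) = -M*M²/7 = -M³/7)
(-11546 - 29241) + g(m(2)) = (-11546 - 29241) - (225 + 56*2)³/11239424/7 = -40787 - (225 + 112)³/11239424/7 = -40787 - ((1/112)*(½)*337)³/7 = -40787 - (337/224)³/7 = -40787 - ⅐*38272753/11239424 = -40787 - 38272753/78675968 = -3208994979569/78675968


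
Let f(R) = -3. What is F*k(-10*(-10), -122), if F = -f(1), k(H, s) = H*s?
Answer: -36600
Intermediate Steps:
F = 3 (F = -1*(-3) = 3)
F*k(-10*(-10), -122) = 3*(-10*(-10)*(-122)) = 3*(100*(-122)) = 3*(-12200) = -36600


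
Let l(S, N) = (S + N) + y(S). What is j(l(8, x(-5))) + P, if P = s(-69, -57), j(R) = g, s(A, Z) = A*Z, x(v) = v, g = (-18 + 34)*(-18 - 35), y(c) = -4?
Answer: 3085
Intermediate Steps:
g = -848 (g = 16*(-53) = -848)
l(S, N) = -4 + N + S (l(S, N) = (S + N) - 4 = (N + S) - 4 = -4 + N + S)
j(R) = -848
P = 3933 (P = -69*(-57) = 3933)
j(l(8, x(-5))) + P = -848 + 3933 = 3085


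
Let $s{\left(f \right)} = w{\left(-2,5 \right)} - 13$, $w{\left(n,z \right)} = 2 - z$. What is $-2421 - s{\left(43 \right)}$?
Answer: $-2405$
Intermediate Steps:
$s{\left(f \right)} = -16$ ($s{\left(f \right)} = \left(2 - 5\right) - 13 = -3 - 13 = -16$)
$-2421 - s{\left(43 \right)} = -2421 - -16 = -2421 + 16 = -2405$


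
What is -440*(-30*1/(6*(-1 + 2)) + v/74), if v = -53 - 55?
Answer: 105160/37 ≈ 2842.2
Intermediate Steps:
v = -108
-440*(-30*1/(6*(-1 + 2)) + v/74) = -440*(-30*1/(6*(-1 + 2)) - 108/74) = -440*(-30/(6*1) - 108*1/74) = -440*(-30/6 - 54/37) = -440*(-30*⅙ - 54/37) = -440*(-5 - 54/37) = -440*(-239/37) = 105160/37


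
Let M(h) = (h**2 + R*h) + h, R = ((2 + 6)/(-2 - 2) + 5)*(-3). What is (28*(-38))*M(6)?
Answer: 12768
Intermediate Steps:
R = -9 (R = (8/(-4) + 5)*(-3) = (8*(-1/4) + 5)*(-3) = (-2 + 5)*(-3) = 3*(-3) = -9)
M(h) = h**2 - 8*h (M(h) = (h**2 - 9*h) + h = h**2 - 8*h)
(28*(-38))*M(6) = (28*(-38))*(6*(-8 + 6)) = -6384*(-2) = -1064*(-12) = 12768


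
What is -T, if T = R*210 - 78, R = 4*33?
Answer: -27642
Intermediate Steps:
R = 132
T = 27642 (T = 132*210 - 78 = 27720 - 78 = 27642)
-T = -1*27642 = -27642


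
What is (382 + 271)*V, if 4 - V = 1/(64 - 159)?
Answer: 248793/95 ≈ 2618.9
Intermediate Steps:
V = 381/95 (V = 4 - 1/(64 - 159) = 4 - 1/(-95) = 4 - 1*(-1/95) = 4 + 1/95 = 381/95 ≈ 4.0105)
(382 + 271)*V = (382 + 271)*(381/95) = 653*(381/95) = 248793/95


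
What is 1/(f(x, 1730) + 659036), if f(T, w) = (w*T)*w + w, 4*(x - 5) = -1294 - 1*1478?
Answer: -1/2058454434 ≈ -4.8580e-10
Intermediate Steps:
x = -688 (x = 5 + (-1294 - 1*1478)/4 = 5 + (-1294 - 1478)/4 = 5 + (1/4)*(-2772) = 5 - 693 = -688)
f(T, w) = w + T*w**2 (f(T, w) = (T*w)*w + w = T*w**2 + w = w + T*w**2)
1/(f(x, 1730) + 659036) = 1/(1730*(1 - 688*1730) + 659036) = 1/(1730*(1 - 1190240) + 659036) = 1/(1730*(-1190239) + 659036) = 1/(-2059113470 + 659036) = 1/(-2058454434) = -1/2058454434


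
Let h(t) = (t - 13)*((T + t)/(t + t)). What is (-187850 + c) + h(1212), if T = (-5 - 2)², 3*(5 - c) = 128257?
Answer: -557455997/2424 ≈ -2.2997e+5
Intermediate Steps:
c = -128242/3 (c = 5 - ⅓*128257 = 5 - 128257/3 = -128242/3 ≈ -42747.)
T = 49 (T = (-7)² = 49)
h(t) = (-13 + t)*(49 + t)/(2*t) (h(t) = (t - 13)*((49 + t)/(t + t)) = (-13 + t)*((49 + t)/((2*t))) = (-13 + t)*((49 + t)*(1/(2*t))) = (-13 + t)*((49 + t)/(2*t)) = (-13 + t)*(49 + t)/(2*t))
(-187850 + c) + h(1212) = (-187850 - 128242/3) + (½)*(-637 + 1212*(36 + 1212))/1212 = -691792/3 + (½)*(1/1212)*(-637 + 1212*1248) = -691792/3 + (½)*(1/1212)*(-637 + 1512576) = -691792/3 + (½)*(1/1212)*1511939 = -691792/3 + 1511939/2424 = -557455997/2424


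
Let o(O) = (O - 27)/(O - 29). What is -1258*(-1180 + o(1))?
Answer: 10382903/7 ≈ 1.4833e+6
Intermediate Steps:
o(O) = (-27 + O)/(-29 + O)
-1258*(-1180 + o(1)) = -1258*(-1180 + (-27 + 1)/(-29 + 1)) = -1258*(-1180 - 26/(-28)) = -1258*(-1180 - 1/28*(-26)) = -1258*(-1180 + 13/14) = -1258*(-16507/14) = 10382903/7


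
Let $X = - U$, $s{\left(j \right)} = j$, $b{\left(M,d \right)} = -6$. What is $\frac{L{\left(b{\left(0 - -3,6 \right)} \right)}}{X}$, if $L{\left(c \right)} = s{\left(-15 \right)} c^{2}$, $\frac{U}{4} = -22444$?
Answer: $- \frac{135}{22444} \approx -0.006015$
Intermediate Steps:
$U = -89776$ ($U = 4 \left(-22444\right) = -89776$)
$L{\left(c \right)} = - 15 c^{2}$
$X = 89776$ ($X = \left(-1\right) \left(-89776\right) = 89776$)
$\frac{L{\left(b{\left(0 - -3,6 \right)} \right)}}{X} = \frac{\left(-15\right) \left(-6\right)^{2}}{89776} = \left(-15\right) 36 \cdot \frac{1}{89776} = \left(-540\right) \frac{1}{89776} = - \frac{135}{22444}$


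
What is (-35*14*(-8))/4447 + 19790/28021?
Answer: 197848450/124609387 ≈ 1.5877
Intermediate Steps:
(-35*14*(-8))/4447 + 19790/28021 = -490*(-8)*(1/4447) + 19790*(1/28021) = 3920*(1/4447) + 19790/28021 = 3920/4447 + 19790/28021 = 197848450/124609387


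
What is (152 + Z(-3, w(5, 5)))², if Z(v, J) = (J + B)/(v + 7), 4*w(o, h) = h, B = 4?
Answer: 6017209/256 ≈ 23505.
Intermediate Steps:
w(o, h) = h/4
Z(v, J) = (4 + J)/(7 + v) (Z(v, J) = (J + 4)/(v + 7) = (4 + J)/(7 + v))
(152 + Z(-3, w(5, 5)))² = (152 + (4 + (¼)*5)/(7 - 3))² = (152 + (4 + 5/4)/4)² = (152 + (¼)*(21/4))² = (152 + 21/16)² = (2453/16)² = 6017209/256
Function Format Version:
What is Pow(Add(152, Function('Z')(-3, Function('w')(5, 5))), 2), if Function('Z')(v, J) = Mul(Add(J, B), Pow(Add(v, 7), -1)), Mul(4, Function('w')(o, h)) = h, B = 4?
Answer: Rational(6017209, 256) ≈ 23505.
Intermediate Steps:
Function('w')(o, h) = Mul(Rational(1, 4), h)
Function('Z')(v, J) = Mul(Pow(Add(7, v), -1), Add(4, J)) (Function('Z')(v, J) = Mul(Add(J, 4), Pow(Add(v, 7), -1)) = Mul(Add(4, J), Pow(Add(7, v), -1)) = Mul(Pow(Add(7, v), -1), Add(4, J)))
Pow(Add(152, Function('Z')(-3, Function('w')(5, 5))), 2) = Pow(Add(152, Mul(Pow(Add(7, -3), -1), Add(4, Mul(Rational(1, 4), 5)))), 2) = Pow(Add(152, Mul(Pow(4, -1), Add(4, Rational(5, 4)))), 2) = Pow(Add(152, Mul(Rational(1, 4), Rational(21, 4))), 2) = Pow(Add(152, Rational(21, 16)), 2) = Pow(Rational(2453, 16), 2) = Rational(6017209, 256)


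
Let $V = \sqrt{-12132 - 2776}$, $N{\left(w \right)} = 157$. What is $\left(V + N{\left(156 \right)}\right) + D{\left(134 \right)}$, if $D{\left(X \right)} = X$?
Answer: $291 + 2 i \sqrt{3727} \approx 291.0 + 122.1 i$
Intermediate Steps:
$V = 2 i \sqrt{3727}$ ($V = \sqrt{-14908} = 2 i \sqrt{3727} \approx 122.1 i$)
$\left(V + N{\left(156 \right)}\right) + D{\left(134 \right)} = \left(2 i \sqrt{3727} + 157\right) + 134 = \left(157 + 2 i \sqrt{3727}\right) + 134 = 291 + 2 i \sqrt{3727}$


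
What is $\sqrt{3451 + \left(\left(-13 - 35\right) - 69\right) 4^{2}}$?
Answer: $\sqrt{1579} \approx 39.737$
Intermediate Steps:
$\sqrt{3451 + \left(\left(-13 - 35\right) - 69\right) 4^{2}} = \sqrt{3451 + \left(\left(-13 - 35\right) - 69\right) 16} = \sqrt{3451 + \left(-48 - 69\right) 16} = \sqrt{3451 - 1872} = \sqrt{1579}$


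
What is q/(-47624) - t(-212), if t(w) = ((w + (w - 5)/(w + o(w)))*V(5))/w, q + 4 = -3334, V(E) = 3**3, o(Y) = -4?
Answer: -270600319/10096288 ≈ -26.802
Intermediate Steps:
V(E) = 27
q = -3338 (q = -4 - 3334 = -3338)
t(w) = (27*w + 27*(-5 + w)/(-4 + w))/w (t(w) = ((w + (w - 5)/(w - 4))*27)/w = ((w + (-5 + w)/(-4 + w))*27)/w = (27*w + 27*(-5 + w)/(-4 + w))/w)
q/(-47624) - t(-212) = -3338/(-47624) - 27*(-5 + (-212)**2 - 3*(-212))/((-212)*(-4 - 212)) = -3338*(-1/47624) - 27*(-1)*(-5 + 44944 + 636)/(212*(-216)) = 1669/23812 - 27*(-1)*(-1)*45575/(212*216) = 1669/23812 - 1*45575/1696 = 1669/23812 - 45575/1696 = -270600319/10096288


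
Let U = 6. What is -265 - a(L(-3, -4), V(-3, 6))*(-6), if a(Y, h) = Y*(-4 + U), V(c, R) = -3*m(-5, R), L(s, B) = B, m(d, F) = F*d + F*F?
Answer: -313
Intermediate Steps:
m(d, F) = F² + F*d (m(d, F) = F*d + F² = F² + F*d)
V(c, R) = -3*R*(-5 + R) (V(c, R) = -3*R*(R - 5) = -3*R*(-5 + R))
a(Y, h) = 2*Y (a(Y, h) = Y*(-4 + 6) = Y*2 = 2*Y)
-265 - a(L(-3, -4), V(-3, 6))*(-6) = -265 - 2*(-4)*(-6) = -265 - (-8)*(-6) = -265 - 1*48 = -265 - 48 = -313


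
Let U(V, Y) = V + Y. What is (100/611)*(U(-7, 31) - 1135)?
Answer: -111100/611 ≈ -181.83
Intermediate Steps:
(100/611)*(U(-7, 31) - 1135) = (100/611)*((-7 + 31) - 1135) = (100*(1/611))*(24 - 1135) = (100/611)*(-1111) = -111100/611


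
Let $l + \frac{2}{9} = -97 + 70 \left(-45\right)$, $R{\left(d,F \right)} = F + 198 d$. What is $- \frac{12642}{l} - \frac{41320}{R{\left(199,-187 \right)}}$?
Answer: $\frac{92977922}{32744525} \approx 2.8395$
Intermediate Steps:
$l = - \frac{29225}{9}$ ($l = - \frac{2}{9} + \left(-97 + 70 \left(-45\right)\right) = - \frac{2}{9} - 3247 = - \frac{29225}{9} \approx -3247.2$)
$- \frac{12642}{l} - \frac{41320}{R{\left(199,-187 \right)}} = - \frac{12642}{- \frac{29225}{9}} - \frac{41320}{-187 + 198 \cdot 199} = \left(-12642\right) \left(- \frac{9}{29225}\right) - \frac{41320}{-187 + 39402} = \frac{16254}{4175} - \frac{41320}{39215} = \frac{16254}{4175} - \frac{8264}{7843} = \frac{92977922}{32744525}$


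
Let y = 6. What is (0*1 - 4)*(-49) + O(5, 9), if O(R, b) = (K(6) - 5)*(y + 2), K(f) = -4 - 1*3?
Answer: 100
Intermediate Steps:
K(f) = -7 (K(f) = -4 - 3 = -7)
O(R, b) = -96 (O(R, b) = (-7 - 5)*(6 + 2) = -12*8 = -96)
(0*1 - 4)*(-49) + O(5, 9) = (0*1 - 4)*(-49) - 96 = (0 - 4)*(-49) - 96 = -4*(-49) - 96 = 196 - 96 = 100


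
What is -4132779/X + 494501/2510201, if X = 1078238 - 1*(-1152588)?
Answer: -9270960290753/5599821656026 ≈ -1.6556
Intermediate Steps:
X = 2230826 (X = 1078238 + 1152588 = 2230826)
-4132779/X + 494501/2510201 = -4132779/2230826 + 494501/2510201 = -9270960290753/5599821656026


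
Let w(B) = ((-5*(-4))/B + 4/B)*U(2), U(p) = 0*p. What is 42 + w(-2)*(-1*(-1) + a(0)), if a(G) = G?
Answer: 42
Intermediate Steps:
U(p) = 0
w(B) = 0 (w(B) = ((-5*(-4))/B + 4/B)*0 = (20/B + 4/B)*0 = (24/B)*0 = 0)
42 + w(-2)*(-1*(-1) + a(0)) = 42 + 0*(-1*(-1) + 0) = 42 + 0*(1 + 0) = 42 + 0*1 = 42 + 0 = 42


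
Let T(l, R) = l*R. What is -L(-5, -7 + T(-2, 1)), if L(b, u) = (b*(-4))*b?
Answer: 100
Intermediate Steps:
T(l, R) = R*l
L(b, u) = -4*b**2 (L(b, u) = (-4*b)*b = -4*b**2)
-L(-5, -7 + T(-2, 1)) = -(-4)*(-5)**2 = -(-4)*25 = -1*(-100) = 100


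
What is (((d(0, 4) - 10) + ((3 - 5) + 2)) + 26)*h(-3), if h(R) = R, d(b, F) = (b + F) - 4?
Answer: -48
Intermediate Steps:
d(b, F) = -4 + F + b (d(b, F) = (F + b) - 4 = -4 + F + b)
(((d(0, 4) - 10) + ((3 - 5) + 2)) + 26)*h(-3) = ((((-4 + 4 + 0) - 10) + ((3 - 5) + 2)) + 26)*(-3) = (((0 - 10) + (-2 + 2)) + 26)*(-3) = ((-10 + 0) + 26)*(-3) = (-10 + 26)*(-3) = 16*(-3) = -48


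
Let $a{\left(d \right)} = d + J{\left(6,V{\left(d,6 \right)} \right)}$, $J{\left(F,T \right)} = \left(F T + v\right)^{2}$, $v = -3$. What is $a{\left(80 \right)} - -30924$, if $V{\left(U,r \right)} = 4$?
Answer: $31445$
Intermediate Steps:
$J{\left(F,T \right)} = \left(-3 + F T\right)^{2}$ ($J{\left(F,T \right)} = \left(F T - 3\right)^{2} = \left(-3 + F T\right)^{2}$)
$a{\left(d \right)} = 441 + d$ ($a{\left(d \right)} = d + \left(-3 + 6 \cdot 4\right)^{2} = d + \left(-3 + 24\right)^{2} = d + 21^{2} = d + 441 = 441 + d$)
$a{\left(80 \right)} - -30924 = \left(441 + 80\right) - -30924 = 521 + 30924 = 31445$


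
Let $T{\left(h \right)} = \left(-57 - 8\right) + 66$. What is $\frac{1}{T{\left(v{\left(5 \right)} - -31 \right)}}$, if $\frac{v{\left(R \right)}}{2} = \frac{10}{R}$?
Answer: $1$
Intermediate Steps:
$v{\left(R \right)} = \frac{20}{R}$ ($v{\left(R \right)} = 2 \frac{10}{R} = \frac{20}{R}$)
$T{\left(h \right)} = 1$ ($T{\left(h \right)} = -65 + 66 = 1$)
$\frac{1}{T{\left(v{\left(5 \right)} - -31 \right)}} = 1^{-1} = 1$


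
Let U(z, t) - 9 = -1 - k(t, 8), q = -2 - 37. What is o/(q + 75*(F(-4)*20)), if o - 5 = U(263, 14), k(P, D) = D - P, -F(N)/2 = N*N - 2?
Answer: -19/42039 ≈ -0.00045196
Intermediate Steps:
F(N) = 4 - 2*N² (F(N) = -2*(N*N - 2) = -2*(N² - 2) = -2*(-2 + N²) = 4 - 2*N²)
q = -39
U(z, t) = t (U(z, t) = 9 + (-1 - (8 - t)) = 9 + (-1 + (-8 + t)) = 9 + (-9 + t) = t)
o = 19 (o = 5 + 14 = 19)
o/(q + 75*(F(-4)*20)) = 19/(-39 + 75*((4 - 2*(-4)²)*20)) = 19/(-39 + 75*((4 - 2*16)*20)) = 19/(-39 + 75*((4 - 32)*20)) = 19/(-39 + 75*(-28*20)) = 19/(-39 + 75*(-560)) = 19/(-39 - 42000) = 19/(-42039) = 19*(-1/42039) = -19/42039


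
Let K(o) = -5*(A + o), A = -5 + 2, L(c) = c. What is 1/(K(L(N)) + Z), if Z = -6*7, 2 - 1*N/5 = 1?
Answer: -1/52 ≈ -0.019231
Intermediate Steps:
N = 5 (N = 10 - 5*1 = 10 - 5 = 5)
Z = -42
A = -3
K(o) = 15 - 5*o (K(o) = -5*(-3 + o) = 15 - 5*o)
1/(K(L(N)) + Z) = 1/((15 - 5*5) - 42) = 1/((15 - 25) - 42) = 1/(-10 - 42) = 1/(-52) = -1/52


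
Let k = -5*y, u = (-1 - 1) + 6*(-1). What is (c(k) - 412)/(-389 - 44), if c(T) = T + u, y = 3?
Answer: 435/433 ≈ 1.0046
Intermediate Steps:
u = -8 (u = -2 - 6 = -8)
k = -15 (k = -5*3 = -15)
c(T) = -8 + T (c(T) = T - 8 = -8 + T)
(c(k) - 412)/(-389 - 44) = ((-8 - 15) - 412)/(-389 - 44) = (-23 - 412)/(-433) = -435*(-1/433) = 435/433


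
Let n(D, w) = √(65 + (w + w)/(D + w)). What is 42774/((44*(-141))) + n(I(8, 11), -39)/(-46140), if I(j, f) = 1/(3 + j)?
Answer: -7129/1034 - √3068546/9873960 ≈ -6.8948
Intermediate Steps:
n(D, w) = √(65 + 2*w/(D + w)) (n(D, w) = √(65 + (2*w)/(D + w)) = √(65 + 2*w/(D + w)))
42774/((44*(-141))) + n(I(8, 11), -39)/(-46140) = 42774/((44*(-141))) + √((65/(3 + 8) + 67*(-39))/(1/(3 + 8) - 39))/(-46140) = 42774/(-6204) + √((65/11 - 2613)/(1/11 - 39))*(-1/46140) = 42774*(-1/6204) + √((65*(1/11) - 2613)/(1/11 - 39))*(-1/46140) = -7129/1034 + √((65/11 - 2613)/(-428/11))*(-1/46140) = -7129/1034 + √(-11/428*(-28678/11))*(-1/46140) = -7129/1034 + √(14339/214)*(-1/46140) = -7129/1034 + (√3068546/214)*(-1/46140) = -7129/1034 - √3068546/9873960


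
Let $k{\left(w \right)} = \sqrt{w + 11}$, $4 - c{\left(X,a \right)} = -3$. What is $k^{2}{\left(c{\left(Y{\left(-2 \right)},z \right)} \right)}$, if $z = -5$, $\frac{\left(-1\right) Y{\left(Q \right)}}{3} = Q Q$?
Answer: $18$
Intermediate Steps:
$Y{\left(Q \right)} = - 3 Q^{2}$ ($Y{\left(Q \right)} = - 3 Q Q = - 3 Q^{2}$)
$c{\left(X,a \right)} = 7$ ($c{\left(X,a \right)} = 4 - -3 = 4 + 3 = 7$)
$k{\left(w \right)} = \sqrt{11 + w}$
$k^{2}{\left(c{\left(Y{\left(-2 \right)},z \right)} \right)} = \left(\sqrt{11 + 7}\right)^{2} = \left(\sqrt{18}\right)^{2} = \left(3 \sqrt{2}\right)^{2} = 18$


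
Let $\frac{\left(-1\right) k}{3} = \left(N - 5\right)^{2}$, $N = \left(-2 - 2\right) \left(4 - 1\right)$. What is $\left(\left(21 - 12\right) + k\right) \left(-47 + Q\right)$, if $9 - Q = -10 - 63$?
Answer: $-30030$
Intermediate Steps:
$N = -12$ ($N = \left(-4\right) 3 = -12$)
$k = -867$ ($k = - 3 \left(-12 - 5\right)^{2} = - 3 \left(-17\right)^{2} = \left(-3\right) 289 = -867$)
$Q = 82$ ($Q = 9 - \left(-10 - 63\right) = 9 - -73 = 9 + 73 = 82$)
$\left(\left(21 - 12\right) + k\right) \left(-47 + Q\right) = \left(\left(21 - 12\right) - 867\right) \left(-47 + 82\right) = \left(9 - 867\right) 35 = \left(-858\right) 35 = -30030$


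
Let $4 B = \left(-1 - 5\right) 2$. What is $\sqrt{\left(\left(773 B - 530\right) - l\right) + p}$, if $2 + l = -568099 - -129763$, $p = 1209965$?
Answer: $\sqrt{1645454} \approx 1282.8$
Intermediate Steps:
$B = -3$ ($B = \frac{\left(-1 - 5\right) 2}{4} = \frac{\left(-6\right) 2}{4} = \frac{1}{4} \left(-12\right) = -3$)
$l = -438338$ ($l = -2 - 438336 = -438338$)
$\sqrt{\left(\left(773 B - 530\right) - l\right) + p} = \sqrt{\left(\left(773 \left(-3\right) - 530\right) - -438338\right) + 1209965} = \sqrt{\left(\left(-2319 - 530\right) + 438338\right) + 1209965} = \sqrt{\left(-2849 + 438338\right) + 1209965} = \sqrt{435489 + 1209965} = \sqrt{1645454}$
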